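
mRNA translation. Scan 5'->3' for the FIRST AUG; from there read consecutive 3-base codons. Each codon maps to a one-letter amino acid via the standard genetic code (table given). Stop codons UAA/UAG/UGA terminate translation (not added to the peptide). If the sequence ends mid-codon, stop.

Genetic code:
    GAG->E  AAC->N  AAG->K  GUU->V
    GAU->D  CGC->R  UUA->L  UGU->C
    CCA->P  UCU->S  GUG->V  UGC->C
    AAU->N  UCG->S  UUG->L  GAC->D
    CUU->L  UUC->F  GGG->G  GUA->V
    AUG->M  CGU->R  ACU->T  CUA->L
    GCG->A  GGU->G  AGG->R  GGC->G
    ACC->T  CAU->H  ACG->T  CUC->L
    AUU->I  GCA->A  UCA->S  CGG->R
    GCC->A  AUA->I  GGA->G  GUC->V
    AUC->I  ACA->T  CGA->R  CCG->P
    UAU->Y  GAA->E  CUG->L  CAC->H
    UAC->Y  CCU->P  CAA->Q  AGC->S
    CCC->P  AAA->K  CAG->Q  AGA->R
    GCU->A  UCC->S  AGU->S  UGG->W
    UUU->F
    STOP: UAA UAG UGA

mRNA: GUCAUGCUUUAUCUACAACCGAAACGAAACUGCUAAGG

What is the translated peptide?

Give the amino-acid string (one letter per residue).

Answer: MLYLQPKRNC

Derivation:
start AUG at pos 3
pos 3: AUG -> M; peptide=M
pos 6: CUU -> L; peptide=ML
pos 9: UAU -> Y; peptide=MLY
pos 12: CUA -> L; peptide=MLYL
pos 15: CAA -> Q; peptide=MLYLQ
pos 18: CCG -> P; peptide=MLYLQP
pos 21: AAA -> K; peptide=MLYLQPK
pos 24: CGA -> R; peptide=MLYLQPKR
pos 27: AAC -> N; peptide=MLYLQPKRN
pos 30: UGC -> C; peptide=MLYLQPKRNC
pos 33: UAA -> STOP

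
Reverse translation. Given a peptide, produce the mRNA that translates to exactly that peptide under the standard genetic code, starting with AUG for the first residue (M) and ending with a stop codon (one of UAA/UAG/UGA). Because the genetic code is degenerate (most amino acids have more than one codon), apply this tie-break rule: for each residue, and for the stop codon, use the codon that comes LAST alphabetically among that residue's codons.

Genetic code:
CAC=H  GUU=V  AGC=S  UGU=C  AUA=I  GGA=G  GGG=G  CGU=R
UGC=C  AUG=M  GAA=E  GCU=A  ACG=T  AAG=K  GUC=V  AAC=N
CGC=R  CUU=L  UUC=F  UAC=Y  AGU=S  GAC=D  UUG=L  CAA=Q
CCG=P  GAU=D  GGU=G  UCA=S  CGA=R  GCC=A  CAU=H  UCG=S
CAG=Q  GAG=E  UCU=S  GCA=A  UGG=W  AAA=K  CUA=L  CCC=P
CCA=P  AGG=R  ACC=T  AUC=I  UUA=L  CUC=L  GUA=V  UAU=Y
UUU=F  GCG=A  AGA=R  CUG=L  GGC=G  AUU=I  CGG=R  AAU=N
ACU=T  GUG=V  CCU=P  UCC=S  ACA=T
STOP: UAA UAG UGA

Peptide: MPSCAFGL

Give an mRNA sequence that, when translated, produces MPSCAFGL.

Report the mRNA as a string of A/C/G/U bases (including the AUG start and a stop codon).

Answer: mRNA: AUGCCUUCUUGUGCUUUUGGUUUGUGA

Derivation:
residue 1: M -> AUG (start codon)
residue 2: P codons sorted = CCA,CCC,CCG,CCU -> pick last = CCU
residue 3: S codons sorted = AGC,AGU,UCA,UCC,UCG,UCU -> pick last = UCU
residue 4: C codons sorted = UGC,UGU -> pick last = UGU
residue 5: A codons sorted = GCA,GCC,GCG,GCU -> pick last = GCU
residue 6: F codons sorted = UUC,UUU -> pick last = UUU
residue 7: G codons sorted = GGA,GGC,GGG,GGU -> pick last = GGU
residue 8: L codons sorted = CUA,CUC,CUG,CUU,UUA,UUG -> pick last = UUG
terminator: stop codons sorted = UAA,UAG,UGA -> pick last = UGA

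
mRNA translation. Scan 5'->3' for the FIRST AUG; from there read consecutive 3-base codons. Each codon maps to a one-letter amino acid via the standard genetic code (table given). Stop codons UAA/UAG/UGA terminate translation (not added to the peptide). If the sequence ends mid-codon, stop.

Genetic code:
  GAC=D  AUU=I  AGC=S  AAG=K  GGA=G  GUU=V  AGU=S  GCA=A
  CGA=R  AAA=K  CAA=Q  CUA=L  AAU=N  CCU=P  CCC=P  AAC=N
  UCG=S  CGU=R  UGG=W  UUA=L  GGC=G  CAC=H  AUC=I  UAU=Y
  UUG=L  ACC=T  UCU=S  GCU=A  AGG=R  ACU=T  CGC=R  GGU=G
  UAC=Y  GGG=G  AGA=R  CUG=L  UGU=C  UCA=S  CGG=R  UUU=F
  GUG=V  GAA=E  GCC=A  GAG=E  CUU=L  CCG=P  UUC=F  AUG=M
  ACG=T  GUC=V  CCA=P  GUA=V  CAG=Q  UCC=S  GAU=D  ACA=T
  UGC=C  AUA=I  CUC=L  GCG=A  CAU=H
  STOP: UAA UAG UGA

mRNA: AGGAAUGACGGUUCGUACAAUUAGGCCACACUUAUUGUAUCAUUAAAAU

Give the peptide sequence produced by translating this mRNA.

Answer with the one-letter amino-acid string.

Answer: MTVRTIRPHLLYH

Derivation:
start AUG at pos 4
pos 4: AUG -> M; peptide=M
pos 7: ACG -> T; peptide=MT
pos 10: GUU -> V; peptide=MTV
pos 13: CGU -> R; peptide=MTVR
pos 16: ACA -> T; peptide=MTVRT
pos 19: AUU -> I; peptide=MTVRTI
pos 22: AGG -> R; peptide=MTVRTIR
pos 25: CCA -> P; peptide=MTVRTIRP
pos 28: CAC -> H; peptide=MTVRTIRPH
pos 31: UUA -> L; peptide=MTVRTIRPHL
pos 34: UUG -> L; peptide=MTVRTIRPHLL
pos 37: UAU -> Y; peptide=MTVRTIRPHLLY
pos 40: CAU -> H; peptide=MTVRTIRPHLLYH
pos 43: UAA -> STOP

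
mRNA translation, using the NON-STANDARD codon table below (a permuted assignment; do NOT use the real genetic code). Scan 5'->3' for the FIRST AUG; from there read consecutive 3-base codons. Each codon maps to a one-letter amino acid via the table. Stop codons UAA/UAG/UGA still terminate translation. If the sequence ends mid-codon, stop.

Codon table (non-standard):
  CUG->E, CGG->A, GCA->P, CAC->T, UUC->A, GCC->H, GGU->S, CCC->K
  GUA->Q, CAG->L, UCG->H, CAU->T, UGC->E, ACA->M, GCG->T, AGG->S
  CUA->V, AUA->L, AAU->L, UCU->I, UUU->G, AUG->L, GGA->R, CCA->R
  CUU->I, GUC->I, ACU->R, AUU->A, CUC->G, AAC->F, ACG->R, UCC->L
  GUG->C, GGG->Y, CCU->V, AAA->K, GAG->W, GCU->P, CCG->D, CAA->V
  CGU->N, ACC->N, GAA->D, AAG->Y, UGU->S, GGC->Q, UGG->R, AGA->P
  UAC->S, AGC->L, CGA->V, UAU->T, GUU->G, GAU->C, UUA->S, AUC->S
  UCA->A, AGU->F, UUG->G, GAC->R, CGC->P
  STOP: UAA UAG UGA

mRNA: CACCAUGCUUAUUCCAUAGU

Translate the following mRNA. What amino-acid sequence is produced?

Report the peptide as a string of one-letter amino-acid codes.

start AUG at pos 4
pos 4: AUG -> L; peptide=L
pos 7: CUU -> I; peptide=LI
pos 10: AUU -> A; peptide=LIA
pos 13: CCA -> R; peptide=LIAR
pos 16: UAG -> STOP

Answer: LIAR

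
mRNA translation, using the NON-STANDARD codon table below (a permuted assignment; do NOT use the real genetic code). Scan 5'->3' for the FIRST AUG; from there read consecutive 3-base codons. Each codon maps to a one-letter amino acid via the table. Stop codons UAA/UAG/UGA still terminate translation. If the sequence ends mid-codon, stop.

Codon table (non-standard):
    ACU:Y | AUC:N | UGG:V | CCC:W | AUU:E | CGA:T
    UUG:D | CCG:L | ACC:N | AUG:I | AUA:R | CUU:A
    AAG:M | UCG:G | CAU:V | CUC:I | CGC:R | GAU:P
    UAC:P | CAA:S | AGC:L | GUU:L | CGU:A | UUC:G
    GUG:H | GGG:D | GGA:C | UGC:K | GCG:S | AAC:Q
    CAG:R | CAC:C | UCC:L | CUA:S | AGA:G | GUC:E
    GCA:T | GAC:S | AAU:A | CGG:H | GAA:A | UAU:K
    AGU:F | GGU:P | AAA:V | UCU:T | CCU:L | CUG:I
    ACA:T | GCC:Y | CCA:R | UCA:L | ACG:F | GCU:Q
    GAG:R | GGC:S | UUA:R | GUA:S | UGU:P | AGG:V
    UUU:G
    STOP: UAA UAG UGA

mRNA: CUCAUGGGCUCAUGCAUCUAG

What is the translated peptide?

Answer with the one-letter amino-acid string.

start AUG at pos 3
pos 3: AUG -> I; peptide=I
pos 6: GGC -> S; peptide=IS
pos 9: UCA -> L; peptide=ISL
pos 12: UGC -> K; peptide=ISLK
pos 15: AUC -> N; peptide=ISLKN
pos 18: UAG -> STOP

Answer: ISLKN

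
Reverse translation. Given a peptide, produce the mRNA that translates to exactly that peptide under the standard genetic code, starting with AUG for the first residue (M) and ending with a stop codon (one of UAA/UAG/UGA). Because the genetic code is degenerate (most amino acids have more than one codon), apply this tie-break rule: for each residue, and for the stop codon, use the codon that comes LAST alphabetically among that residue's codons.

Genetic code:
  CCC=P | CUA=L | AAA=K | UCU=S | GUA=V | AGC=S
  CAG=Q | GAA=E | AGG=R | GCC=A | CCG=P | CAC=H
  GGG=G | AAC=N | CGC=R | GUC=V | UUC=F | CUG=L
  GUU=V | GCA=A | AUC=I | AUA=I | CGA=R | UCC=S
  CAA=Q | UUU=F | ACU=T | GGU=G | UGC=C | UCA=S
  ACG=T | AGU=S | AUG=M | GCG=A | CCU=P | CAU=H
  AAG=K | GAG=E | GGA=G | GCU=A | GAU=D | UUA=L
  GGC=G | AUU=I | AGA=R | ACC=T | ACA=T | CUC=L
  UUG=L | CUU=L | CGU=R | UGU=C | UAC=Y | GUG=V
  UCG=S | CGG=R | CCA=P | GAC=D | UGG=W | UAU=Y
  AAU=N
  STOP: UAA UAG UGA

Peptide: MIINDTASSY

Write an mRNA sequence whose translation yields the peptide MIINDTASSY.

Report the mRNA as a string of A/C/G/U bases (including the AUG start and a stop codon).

Answer: mRNA: AUGAUUAUUAAUGAUACUGCUUCUUCUUAUUGA

Derivation:
residue 1: M -> AUG (start codon)
residue 2: I codons sorted = AUA,AUC,AUU -> pick last = AUU
residue 3: I codons sorted = AUA,AUC,AUU -> pick last = AUU
residue 4: N codons sorted = AAC,AAU -> pick last = AAU
residue 5: D codons sorted = GAC,GAU -> pick last = GAU
residue 6: T codons sorted = ACA,ACC,ACG,ACU -> pick last = ACU
residue 7: A codons sorted = GCA,GCC,GCG,GCU -> pick last = GCU
residue 8: S codons sorted = AGC,AGU,UCA,UCC,UCG,UCU -> pick last = UCU
residue 9: S codons sorted = AGC,AGU,UCA,UCC,UCG,UCU -> pick last = UCU
residue 10: Y codons sorted = UAC,UAU -> pick last = UAU
terminator: stop codons sorted = UAA,UAG,UGA -> pick last = UGA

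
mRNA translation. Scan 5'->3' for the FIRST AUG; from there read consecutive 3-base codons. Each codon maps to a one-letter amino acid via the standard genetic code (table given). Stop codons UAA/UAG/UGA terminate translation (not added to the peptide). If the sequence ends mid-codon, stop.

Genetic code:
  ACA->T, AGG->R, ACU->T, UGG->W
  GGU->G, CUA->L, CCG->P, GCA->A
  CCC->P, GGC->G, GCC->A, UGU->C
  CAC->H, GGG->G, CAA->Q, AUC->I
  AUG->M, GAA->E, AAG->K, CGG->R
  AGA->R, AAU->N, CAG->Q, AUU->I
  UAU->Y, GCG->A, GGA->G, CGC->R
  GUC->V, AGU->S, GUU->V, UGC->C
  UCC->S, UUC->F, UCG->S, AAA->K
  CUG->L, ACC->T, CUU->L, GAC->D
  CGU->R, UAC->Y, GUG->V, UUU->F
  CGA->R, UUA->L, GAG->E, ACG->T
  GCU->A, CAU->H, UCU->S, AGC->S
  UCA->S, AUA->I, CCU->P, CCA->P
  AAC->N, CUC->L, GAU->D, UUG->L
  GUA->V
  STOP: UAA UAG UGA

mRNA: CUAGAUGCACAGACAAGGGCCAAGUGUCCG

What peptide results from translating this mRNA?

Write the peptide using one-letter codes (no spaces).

Answer: MHRQGPSV

Derivation:
start AUG at pos 4
pos 4: AUG -> M; peptide=M
pos 7: CAC -> H; peptide=MH
pos 10: AGA -> R; peptide=MHR
pos 13: CAA -> Q; peptide=MHRQ
pos 16: GGG -> G; peptide=MHRQG
pos 19: CCA -> P; peptide=MHRQGP
pos 22: AGU -> S; peptide=MHRQGPS
pos 25: GUC -> V; peptide=MHRQGPSV
pos 28: only 2 nt remain (<3), stop (end of mRNA)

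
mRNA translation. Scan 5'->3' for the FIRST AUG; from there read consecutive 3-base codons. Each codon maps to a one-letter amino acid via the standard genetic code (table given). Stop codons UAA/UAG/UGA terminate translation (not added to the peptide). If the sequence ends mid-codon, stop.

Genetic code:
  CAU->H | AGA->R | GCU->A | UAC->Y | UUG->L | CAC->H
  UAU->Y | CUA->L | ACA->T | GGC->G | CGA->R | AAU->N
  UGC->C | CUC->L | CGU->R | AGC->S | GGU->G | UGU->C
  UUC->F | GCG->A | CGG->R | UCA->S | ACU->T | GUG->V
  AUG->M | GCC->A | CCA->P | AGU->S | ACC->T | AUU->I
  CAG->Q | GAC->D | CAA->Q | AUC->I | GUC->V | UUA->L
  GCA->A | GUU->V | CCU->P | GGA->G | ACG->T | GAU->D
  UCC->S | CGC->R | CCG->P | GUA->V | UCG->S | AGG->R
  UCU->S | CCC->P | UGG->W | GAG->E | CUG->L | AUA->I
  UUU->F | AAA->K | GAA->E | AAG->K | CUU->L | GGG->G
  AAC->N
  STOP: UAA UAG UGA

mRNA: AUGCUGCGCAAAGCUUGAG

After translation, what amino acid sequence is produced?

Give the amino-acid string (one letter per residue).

Answer: MLRKA

Derivation:
start AUG at pos 0
pos 0: AUG -> M; peptide=M
pos 3: CUG -> L; peptide=ML
pos 6: CGC -> R; peptide=MLR
pos 9: AAA -> K; peptide=MLRK
pos 12: GCU -> A; peptide=MLRKA
pos 15: UGA -> STOP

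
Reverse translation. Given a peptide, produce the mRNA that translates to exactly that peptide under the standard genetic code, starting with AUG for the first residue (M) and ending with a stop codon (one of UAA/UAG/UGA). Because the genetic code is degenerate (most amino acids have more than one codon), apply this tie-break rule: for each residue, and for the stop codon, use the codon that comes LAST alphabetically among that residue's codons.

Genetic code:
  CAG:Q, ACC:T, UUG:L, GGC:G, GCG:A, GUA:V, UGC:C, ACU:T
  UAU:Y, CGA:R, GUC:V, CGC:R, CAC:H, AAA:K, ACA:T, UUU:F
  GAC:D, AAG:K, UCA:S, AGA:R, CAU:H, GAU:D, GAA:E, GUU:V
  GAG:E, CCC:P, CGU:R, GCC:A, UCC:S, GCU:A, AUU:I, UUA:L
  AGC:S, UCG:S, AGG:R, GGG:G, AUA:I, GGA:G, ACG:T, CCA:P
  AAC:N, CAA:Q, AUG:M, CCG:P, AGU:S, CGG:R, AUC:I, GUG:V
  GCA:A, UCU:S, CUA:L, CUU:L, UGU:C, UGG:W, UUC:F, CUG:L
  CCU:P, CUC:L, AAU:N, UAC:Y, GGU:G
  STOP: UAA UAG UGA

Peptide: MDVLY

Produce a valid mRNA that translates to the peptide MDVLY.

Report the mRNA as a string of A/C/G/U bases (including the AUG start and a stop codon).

residue 1: M -> AUG (start codon)
residue 2: D codons sorted = GAC,GAU -> pick last = GAU
residue 3: V codons sorted = GUA,GUC,GUG,GUU -> pick last = GUU
residue 4: L codons sorted = CUA,CUC,CUG,CUU,UUA,UUG -> pick last = UUG
residue 5: Y codons sorted = UAC,UAU -> pick last = UAU
terminator: stop codons sorted = UAA,UAG,UGA -> pick last = UGA

Answer: mRNA: AUGGAUGUUUUGUAUUGA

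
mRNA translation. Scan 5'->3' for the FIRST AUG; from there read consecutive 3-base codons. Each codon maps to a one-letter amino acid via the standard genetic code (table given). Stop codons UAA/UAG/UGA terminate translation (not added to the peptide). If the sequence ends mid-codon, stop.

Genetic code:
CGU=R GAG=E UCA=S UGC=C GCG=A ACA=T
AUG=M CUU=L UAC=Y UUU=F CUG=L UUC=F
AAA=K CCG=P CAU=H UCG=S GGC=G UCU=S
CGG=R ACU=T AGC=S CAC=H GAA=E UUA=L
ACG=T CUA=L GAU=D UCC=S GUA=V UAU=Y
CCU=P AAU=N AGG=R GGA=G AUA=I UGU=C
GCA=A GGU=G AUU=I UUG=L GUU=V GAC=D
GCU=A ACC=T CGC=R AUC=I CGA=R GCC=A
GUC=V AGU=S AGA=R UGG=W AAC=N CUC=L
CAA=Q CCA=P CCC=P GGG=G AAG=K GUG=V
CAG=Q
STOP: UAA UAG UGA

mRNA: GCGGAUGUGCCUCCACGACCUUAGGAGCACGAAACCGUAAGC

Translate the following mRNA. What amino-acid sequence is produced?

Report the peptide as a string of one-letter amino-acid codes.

Answer: MCLHDLRSTKP

Derivation:
start AUG at pos 4
pos 4: AUG -> M; peptide=M
pos 7: UGC -> C; peptide=MC
pos 10: CUC -> L; peptide=MCL
pos 13: CAC -> H; peptide=MCLH
pos 16: GAC -> D; peptide=MCLHD
pos 19: CUU -> L; peptide=MCLHDL
pos 22: AGG -> R; peptide=MCLHDLR
pos 25: AGC -> S; peptide=MCLHDLRS
pos 28: ACG -> T; peptide=MCLHDLRST
pos 31: AAA -> K; peptide=MCLHDLRSTK
pos 34: CCG -> P; peptide=MCLHDLRSTKP
pos 37: UAA -> STOP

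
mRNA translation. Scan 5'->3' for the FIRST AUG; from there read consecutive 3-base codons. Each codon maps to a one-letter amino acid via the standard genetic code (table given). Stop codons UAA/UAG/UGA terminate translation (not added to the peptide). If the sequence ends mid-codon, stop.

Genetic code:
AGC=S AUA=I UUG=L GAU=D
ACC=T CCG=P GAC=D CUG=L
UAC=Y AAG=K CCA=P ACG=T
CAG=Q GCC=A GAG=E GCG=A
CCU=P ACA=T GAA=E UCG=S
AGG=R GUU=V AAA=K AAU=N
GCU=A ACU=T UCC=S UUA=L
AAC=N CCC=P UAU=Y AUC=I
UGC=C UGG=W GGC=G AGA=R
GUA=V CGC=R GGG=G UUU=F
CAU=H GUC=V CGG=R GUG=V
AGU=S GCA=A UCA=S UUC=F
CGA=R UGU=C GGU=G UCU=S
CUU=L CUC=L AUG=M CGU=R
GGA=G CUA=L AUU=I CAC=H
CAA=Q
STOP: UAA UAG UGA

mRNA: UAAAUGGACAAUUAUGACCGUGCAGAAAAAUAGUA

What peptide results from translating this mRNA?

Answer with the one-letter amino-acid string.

start AUG at pos 3
pos 3: AUG -> M; peptide=M
pos 6: GAC -> D; peptide=MD
pos 9: AAU -> N; peptide=MDN
pos 12: UAU -> Y; peptide=MDNY
pos 15: GAC -> D; peptide=MDNYD
pos 18: CGU -> R; peptide=MDNYDR
pos 21: GCA -> A; peptide=MDNYDRA
pos 24: GAA -> E; peptide=MDNYDRAE
pos 27: AAA -> K; peptide=MDNYDRAEK
pos 30: UAG -> STOP

Answer: MDNYDRAEK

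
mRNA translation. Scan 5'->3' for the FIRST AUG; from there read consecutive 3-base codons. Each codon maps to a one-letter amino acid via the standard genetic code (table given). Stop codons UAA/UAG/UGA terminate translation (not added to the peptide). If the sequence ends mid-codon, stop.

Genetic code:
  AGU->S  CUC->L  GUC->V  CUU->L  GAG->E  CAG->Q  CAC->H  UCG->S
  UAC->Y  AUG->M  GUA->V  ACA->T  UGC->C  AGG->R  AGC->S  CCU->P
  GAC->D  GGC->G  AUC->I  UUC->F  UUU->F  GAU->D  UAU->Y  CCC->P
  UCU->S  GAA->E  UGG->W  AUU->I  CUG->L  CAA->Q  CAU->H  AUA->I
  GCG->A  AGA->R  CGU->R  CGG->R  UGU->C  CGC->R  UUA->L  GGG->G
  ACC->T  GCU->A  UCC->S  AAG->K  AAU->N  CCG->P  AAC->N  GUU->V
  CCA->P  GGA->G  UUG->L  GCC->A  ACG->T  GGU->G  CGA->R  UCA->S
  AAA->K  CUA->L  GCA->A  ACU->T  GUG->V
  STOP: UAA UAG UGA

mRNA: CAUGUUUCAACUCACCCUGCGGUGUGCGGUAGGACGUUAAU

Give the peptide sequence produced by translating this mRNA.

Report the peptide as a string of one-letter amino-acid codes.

start AUG at pos 1
pos 1: AUG -> M; peptide=M
pos 4: UUU -> F; peptide=MF
pos 7: CAA -> Q; peptide=MFQ
pos 10: CUC -> L; peptide=MFQL
pos 13: ACC -> T; peptide=MFQLT
pos 16: CUG -> L; peptide=MFQLTL
pos 19: CGG -> R; peptide=MFQLTLR
pos 22: UGU -> C; peptide=MFQLTLRC
pos 25: GCG -> A; peptide=MFQLTLRCA
pos 28: GUA -> V; peptide=MFQLTLRCAV
pos 31: GGA -> G; peptide=MFQLTLRCAVG
pos 34: CGU -> R; peptide=MFQLTLRCAVGR
pos 37: UAA -> STOP

Answer: MFQLTLRCAVGR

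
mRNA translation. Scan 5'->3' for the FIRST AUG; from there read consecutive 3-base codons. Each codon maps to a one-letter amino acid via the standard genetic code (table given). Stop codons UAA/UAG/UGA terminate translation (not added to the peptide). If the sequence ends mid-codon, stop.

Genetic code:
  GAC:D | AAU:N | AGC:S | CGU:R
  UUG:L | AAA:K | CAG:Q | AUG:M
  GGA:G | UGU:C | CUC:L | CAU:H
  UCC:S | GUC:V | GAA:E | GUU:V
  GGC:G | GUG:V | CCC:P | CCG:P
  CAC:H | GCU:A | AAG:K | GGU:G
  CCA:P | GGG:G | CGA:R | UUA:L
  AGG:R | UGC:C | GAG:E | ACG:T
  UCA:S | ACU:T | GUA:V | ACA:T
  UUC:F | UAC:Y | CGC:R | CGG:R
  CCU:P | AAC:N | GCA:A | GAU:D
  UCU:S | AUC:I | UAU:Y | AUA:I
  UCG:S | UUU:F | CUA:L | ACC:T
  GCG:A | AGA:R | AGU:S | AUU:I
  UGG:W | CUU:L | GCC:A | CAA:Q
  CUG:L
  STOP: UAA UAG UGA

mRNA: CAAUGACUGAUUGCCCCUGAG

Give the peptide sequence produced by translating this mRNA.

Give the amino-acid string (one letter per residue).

Answer: MTDCP

Derivation:
start AUG at pos 2
pos 2: AUG -> M; peptide=M
pos 5: ACU -> T; peptide=MT
pos 8: GAU -> D; peptide=MTD
pos 11: UGC -> C; peptide=MTDC
pos 14: CCC -> P; peptide=MTDCP
pos 17: UGA -> STOP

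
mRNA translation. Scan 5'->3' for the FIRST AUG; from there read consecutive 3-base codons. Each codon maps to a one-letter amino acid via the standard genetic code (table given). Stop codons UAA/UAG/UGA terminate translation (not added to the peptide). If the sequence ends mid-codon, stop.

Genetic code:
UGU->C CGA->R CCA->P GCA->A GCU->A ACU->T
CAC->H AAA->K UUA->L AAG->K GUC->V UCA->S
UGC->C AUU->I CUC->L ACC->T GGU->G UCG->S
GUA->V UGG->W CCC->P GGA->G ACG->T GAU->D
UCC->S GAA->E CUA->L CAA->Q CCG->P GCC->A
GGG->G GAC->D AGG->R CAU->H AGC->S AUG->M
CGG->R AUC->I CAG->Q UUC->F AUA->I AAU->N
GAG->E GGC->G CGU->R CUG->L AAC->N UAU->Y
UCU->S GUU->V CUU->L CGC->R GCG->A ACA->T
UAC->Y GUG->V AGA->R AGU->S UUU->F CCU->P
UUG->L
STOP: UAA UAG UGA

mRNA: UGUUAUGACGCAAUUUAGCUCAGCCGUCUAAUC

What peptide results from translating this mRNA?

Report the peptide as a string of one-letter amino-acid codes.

Answer: MTQFSSAV

Derivation:
start AUG at pos 4
pos 4: AUG -> M; peptide=M
pos 7: ACG -> T; peptide=MT
pos 10: CAA -> Q; peptide=MTQ
pos 13: UUU -> F; peptide=MTQF
pos 16: AGC -> S; peptide=MTQFS
pos 19: UCA -> S; peptide=MTQFSS
pos 22: GCC -> A; peptide=MTQFSSA
pos 25: GUC -> V; peptide=MTQFSSAV
pos 28: UAA -> STOP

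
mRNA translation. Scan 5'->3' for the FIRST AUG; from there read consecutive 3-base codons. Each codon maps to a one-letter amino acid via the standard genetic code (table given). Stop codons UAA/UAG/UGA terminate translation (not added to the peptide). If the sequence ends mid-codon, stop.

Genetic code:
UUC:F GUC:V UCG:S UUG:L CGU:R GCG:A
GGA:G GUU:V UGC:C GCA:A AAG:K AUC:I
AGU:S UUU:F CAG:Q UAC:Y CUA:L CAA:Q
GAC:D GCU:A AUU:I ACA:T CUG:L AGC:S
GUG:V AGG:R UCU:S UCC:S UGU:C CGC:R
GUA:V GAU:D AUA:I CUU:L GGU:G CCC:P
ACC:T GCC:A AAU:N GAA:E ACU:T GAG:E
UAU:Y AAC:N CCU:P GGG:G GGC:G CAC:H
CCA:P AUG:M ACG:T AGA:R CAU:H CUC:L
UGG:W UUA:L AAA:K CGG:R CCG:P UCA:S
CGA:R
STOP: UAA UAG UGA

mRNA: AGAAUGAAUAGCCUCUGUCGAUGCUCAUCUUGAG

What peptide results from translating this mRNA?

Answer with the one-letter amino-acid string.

Answer: MNSLCRCSS

Derivation:
start AUG at pos 3
pos 3: AUG -> M; peptide=M
pos 6: AAU -> N; peptide=MN
pos 9: AGC -> S; peptide=MNS
pos 12: CUC -> L; peptide=MNSL
pos 15: UGU -> C; peptide=MNSLC
pos 18: CGA -> R; peptide=MNSLCR
pos 21: UGC -> C; peptide=MNSLCRC
pos 24: UCA -> S; peptide=MNSLCRCS
pos 27: UCU -> S; peptide=MNSLCRCSS
pos 30: UGA -> STOP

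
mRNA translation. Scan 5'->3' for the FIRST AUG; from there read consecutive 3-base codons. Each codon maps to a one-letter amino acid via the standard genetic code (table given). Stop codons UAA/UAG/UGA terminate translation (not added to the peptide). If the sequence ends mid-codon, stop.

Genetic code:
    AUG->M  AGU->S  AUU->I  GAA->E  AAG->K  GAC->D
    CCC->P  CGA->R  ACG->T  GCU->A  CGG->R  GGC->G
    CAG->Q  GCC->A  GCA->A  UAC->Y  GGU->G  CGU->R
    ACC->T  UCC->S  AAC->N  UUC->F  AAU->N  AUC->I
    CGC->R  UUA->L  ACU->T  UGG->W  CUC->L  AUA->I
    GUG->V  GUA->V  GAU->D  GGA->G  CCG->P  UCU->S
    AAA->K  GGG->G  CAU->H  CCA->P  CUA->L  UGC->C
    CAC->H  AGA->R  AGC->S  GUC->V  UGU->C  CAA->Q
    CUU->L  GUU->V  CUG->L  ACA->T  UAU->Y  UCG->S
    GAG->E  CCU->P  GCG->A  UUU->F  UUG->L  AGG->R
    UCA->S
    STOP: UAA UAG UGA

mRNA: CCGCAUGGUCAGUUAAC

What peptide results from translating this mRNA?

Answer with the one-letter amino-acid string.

Answer: MVS

Derivation:
start AUG at pos 4
pos 4: AUG -> M; peptide=M
pos 7: GUC -> V; peptide=MV
pos 10: AGU -> S; peptide=MVS
pos 13: UAA -> STOP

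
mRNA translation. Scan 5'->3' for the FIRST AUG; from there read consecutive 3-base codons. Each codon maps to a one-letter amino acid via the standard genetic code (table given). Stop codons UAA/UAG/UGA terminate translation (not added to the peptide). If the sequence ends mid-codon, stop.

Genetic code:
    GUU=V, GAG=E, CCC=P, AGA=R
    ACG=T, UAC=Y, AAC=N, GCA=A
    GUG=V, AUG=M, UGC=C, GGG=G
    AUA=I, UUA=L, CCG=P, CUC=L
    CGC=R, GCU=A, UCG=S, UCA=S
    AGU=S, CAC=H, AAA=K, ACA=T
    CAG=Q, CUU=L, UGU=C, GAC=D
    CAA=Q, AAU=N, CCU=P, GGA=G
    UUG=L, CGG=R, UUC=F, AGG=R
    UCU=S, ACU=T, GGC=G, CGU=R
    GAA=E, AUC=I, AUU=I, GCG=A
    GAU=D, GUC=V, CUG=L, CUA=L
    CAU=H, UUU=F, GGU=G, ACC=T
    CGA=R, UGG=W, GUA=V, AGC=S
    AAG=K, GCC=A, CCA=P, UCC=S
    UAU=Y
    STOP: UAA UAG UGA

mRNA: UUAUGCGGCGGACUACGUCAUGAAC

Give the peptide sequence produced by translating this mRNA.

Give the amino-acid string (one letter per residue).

Answer: MRRTTS

Derivation:
start AUG at pos 2
pos 2: AUG -> M; peptide=M
pos 5: CGG -> R; peptide=MR
pos 8: CGG -> R; peptide=MRR
pos 11: ACU -> T; peptide=MRRT
pos 14: ACG -> T; peptide=MRRTT
pos 17: UCA -> S; peptide=MRRTTS
pos 20: UGA -> STOP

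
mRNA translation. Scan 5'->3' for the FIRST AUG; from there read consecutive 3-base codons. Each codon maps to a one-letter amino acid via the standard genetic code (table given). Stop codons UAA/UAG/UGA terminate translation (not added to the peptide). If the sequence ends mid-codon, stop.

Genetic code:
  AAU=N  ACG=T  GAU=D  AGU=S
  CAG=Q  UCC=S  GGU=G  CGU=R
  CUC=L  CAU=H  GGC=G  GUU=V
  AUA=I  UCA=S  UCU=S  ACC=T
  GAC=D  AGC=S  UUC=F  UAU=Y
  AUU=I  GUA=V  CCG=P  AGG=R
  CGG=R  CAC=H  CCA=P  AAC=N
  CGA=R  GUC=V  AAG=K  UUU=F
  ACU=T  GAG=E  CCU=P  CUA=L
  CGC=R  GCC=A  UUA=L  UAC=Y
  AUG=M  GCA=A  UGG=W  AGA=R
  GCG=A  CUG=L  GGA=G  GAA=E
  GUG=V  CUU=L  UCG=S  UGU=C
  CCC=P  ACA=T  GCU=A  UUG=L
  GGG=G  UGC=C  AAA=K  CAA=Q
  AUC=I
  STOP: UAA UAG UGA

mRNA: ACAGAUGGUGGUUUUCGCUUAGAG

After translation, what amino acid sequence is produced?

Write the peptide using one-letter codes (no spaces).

start AUG at pos 4
pos 4: AUG -> M; peptide=M
pos 7: GUG -> V; peptide=MV
pos 10: GUU -> V; peptide=MVV
pos 13: UUC -> F; peptide=MVVF
pos 16: GCU -> A; peptide=MVVFA
pos 19: UAG -> STOP

Answer: MVVFA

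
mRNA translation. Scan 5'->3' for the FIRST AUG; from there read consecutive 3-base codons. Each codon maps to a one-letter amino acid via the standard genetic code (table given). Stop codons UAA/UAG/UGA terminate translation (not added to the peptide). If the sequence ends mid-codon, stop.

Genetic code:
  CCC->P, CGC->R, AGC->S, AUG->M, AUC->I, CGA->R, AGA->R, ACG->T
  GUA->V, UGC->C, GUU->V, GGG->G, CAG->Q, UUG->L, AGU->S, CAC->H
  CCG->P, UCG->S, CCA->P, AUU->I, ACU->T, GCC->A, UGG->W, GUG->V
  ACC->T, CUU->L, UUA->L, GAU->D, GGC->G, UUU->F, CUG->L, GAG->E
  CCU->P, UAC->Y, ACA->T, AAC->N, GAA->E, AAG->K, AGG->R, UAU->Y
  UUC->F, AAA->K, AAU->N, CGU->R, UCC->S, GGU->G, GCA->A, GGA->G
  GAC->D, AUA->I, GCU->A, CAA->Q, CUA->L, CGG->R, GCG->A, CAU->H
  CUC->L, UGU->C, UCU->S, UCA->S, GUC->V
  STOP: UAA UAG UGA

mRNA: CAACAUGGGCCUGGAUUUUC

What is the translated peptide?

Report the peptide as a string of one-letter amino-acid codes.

Answer: MGLDF

Derivation:
start AUG at pos 4
pos 4: AUG -> M; peptide=M
pos 7: GGC -> G; peptide=MG
pos 10: CUG -> L; peptide=MGL
pos 13: GAU -> D; peptide=MGLD
pos 16: UUU -> F; peptide=MGLDF
pos 19: only 1 nt remain (<3), stop (end of mRNA)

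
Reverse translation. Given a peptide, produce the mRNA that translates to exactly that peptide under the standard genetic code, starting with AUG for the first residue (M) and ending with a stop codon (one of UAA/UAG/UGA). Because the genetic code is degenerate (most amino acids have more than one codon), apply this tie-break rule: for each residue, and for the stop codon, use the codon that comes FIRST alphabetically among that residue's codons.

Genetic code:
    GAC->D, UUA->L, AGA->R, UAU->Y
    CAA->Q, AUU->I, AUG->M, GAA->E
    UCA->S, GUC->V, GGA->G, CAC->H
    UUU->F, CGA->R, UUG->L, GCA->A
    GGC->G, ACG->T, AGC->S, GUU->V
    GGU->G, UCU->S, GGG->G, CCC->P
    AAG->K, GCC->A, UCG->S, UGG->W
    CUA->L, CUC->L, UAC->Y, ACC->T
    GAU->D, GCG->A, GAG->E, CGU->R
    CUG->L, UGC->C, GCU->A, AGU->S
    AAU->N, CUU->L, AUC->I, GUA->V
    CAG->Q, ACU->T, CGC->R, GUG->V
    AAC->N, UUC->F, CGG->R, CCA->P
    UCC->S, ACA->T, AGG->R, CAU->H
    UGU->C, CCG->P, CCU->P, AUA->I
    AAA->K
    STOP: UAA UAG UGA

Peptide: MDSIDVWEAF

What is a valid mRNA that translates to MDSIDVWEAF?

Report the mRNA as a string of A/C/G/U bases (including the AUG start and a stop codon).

Answer: mRNA: AUGGACAGCAUAGACGUAUGGGAAGCAUUCUAA

Derivation:
residue 1: M -> AUG (start codon)
residue 2: D codons sorted = GAC,GAU -> pick first = GAC
residue 3: S codons sorted = AGC,AGU,UCA,UCC,UCG,UCU -> pick first = AGC
residue 4: I codons sorted = AUA,AUC,AUU -> pick first = AUA
residue 5: D codons sorted = GAC,GAU -> pick first = GAC
residue 6: V codons sorted = GUA,GUC,GUG,GUU -> pick first = GUA
residue 7: W -> UGG (only codon)
residue 8: E codons sorted = GAA,GAG -> pick first = GAA
residue 9: A codons sorted = GCA,GCC,GCG,GCU -> pick first = GCA
residue 10: F codons sorted = UUC,UUU -> pick first = UUC
terminator: stop codons sorted = UAA,UAG,UGA -> pick first = UAA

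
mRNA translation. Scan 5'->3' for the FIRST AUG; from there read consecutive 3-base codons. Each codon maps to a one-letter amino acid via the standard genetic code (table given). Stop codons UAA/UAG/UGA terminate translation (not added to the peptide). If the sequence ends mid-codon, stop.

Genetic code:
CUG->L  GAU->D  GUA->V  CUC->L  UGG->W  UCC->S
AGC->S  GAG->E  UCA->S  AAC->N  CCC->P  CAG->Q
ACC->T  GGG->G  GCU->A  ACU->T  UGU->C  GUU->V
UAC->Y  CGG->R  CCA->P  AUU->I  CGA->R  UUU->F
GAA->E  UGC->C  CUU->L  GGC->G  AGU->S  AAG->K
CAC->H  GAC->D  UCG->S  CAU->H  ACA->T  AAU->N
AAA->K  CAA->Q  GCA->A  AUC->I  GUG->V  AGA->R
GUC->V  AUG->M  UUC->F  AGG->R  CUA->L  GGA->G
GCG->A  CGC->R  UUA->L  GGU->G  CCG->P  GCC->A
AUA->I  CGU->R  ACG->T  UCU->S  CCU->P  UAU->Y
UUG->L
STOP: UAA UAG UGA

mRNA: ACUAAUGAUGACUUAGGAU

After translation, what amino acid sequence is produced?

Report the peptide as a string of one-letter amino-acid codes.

start AUG at pos 4
pos 4: AUG -> M; peptide=M
pos 7: AUG -> M; peptide=MM
pos 10: ACU -> T; peptide=MMT
pos 13: UAG -> STOP

Answer: MMT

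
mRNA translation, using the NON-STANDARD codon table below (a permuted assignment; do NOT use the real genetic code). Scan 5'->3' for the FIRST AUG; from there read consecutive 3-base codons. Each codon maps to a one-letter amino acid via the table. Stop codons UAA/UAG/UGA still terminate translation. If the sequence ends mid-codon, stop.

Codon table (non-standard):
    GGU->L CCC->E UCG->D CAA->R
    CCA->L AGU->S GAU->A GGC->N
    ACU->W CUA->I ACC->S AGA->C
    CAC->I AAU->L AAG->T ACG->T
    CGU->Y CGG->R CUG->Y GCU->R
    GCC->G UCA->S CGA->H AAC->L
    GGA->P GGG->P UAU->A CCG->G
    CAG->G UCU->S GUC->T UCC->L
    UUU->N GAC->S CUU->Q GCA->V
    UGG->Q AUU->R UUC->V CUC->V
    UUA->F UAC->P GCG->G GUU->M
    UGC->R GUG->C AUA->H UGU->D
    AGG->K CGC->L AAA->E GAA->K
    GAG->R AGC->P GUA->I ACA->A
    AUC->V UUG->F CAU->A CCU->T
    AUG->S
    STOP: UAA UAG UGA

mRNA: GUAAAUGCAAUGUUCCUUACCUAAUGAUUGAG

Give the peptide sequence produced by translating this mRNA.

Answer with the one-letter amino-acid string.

start AUG at pos 4
pos 4: AUG -> S; peptide=S
pos 7: CAA -> R; peptide=SR
pos 10: UGU -> D; peptide=SRD
pos 13: UCC -> L; peptide=SRDL
pos 16: UUA -> F; peptide=SRDLF
pos 19: CCU -> T; peptide=SRDLFT
pos 22: AAU -> L; peptide=SRDLFTL
pos 25: GAU -> A; peptide=SRDLFTLA
pos 28: UGA -> STOP

Answer: SRDLFTLA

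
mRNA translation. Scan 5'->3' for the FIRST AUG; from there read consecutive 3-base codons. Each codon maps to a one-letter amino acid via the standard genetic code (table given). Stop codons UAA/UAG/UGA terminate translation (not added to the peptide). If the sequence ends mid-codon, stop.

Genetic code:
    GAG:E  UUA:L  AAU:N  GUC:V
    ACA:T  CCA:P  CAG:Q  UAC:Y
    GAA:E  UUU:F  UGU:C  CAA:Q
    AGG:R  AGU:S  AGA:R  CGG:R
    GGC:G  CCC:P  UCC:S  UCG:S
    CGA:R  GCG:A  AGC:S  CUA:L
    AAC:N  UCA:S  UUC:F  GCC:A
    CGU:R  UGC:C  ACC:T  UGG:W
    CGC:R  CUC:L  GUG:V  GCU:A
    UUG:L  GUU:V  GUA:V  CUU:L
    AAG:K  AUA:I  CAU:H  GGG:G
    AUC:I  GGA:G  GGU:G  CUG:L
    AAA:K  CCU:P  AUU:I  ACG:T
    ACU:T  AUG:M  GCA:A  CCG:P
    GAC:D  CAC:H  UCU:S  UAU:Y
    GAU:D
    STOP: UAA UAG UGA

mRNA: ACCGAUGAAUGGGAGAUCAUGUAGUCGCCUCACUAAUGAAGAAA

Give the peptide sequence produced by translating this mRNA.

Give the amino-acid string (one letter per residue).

start AUG at pos 4
pos 4: AUG -> M; peptide=M
pos 7: AAU -> N; peptide=MN
pos 10: GGG -> G; peptide=MNG
pos 13: AGA -> R; peptide=MNGR
pos 16: UCA -> S; peptide=MNGRS
pos 19: UGU -> C; peptide=MNGRSC
pos 22: AGU -> S; peptide=MNGRSCS
pos 25: CGC -> R; peptide=MNGRSCSR
pos 28: CUC -> L; peptide=MNGRSCSRL
pos 31: ACU -> T; peptide=MNGRSCSRLT
pos 34: AAU -> N; peptide=MNGRSCSRLTN
pos 37: GAA -> E; peptide=MNGRSCSRLTNE
pos 40: GAA -> E; peptide=MNGRSCSRLTNEE
pos 43: only 1 nt remain (<3), stop (end of mRNA)

Answer: MNGRSCSRLTNEE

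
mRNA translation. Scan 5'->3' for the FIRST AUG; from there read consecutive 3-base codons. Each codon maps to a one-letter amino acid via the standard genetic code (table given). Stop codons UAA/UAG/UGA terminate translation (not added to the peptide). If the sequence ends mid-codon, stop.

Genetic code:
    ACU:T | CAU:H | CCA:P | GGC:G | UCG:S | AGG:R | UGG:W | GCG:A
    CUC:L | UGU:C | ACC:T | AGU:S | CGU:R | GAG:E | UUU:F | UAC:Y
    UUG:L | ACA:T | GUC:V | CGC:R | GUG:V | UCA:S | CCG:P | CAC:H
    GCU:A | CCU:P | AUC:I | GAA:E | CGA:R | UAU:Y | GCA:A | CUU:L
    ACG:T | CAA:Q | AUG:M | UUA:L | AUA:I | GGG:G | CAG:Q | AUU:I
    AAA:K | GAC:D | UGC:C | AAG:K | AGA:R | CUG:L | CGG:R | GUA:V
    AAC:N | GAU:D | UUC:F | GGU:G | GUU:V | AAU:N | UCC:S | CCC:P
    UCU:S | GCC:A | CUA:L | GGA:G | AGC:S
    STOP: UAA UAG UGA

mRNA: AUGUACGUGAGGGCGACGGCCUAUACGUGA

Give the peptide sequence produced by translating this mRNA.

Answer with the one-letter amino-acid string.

start AUG at pos 0
pos 0: AUG -> M; peptide=M
pos 3: UAC -> Y; peptide=MY
pos 6: GUG -> V; peptide=MYV
pos 9: AGG -> R; peptide=MYVR
pos 12: GCG -> A; peptide=MYVRA
pos 15: ACG -> T; peptide=MYVRAT
pos 18: GCC -> A; peptide=MYVRATA
pos 21: UAU -> Y; peptide=MYVRATAY
pos 24: ACG -> T; peptide=MYVRATAYT
pos 27: UGA -> STOP

Answer: MYVRATAYT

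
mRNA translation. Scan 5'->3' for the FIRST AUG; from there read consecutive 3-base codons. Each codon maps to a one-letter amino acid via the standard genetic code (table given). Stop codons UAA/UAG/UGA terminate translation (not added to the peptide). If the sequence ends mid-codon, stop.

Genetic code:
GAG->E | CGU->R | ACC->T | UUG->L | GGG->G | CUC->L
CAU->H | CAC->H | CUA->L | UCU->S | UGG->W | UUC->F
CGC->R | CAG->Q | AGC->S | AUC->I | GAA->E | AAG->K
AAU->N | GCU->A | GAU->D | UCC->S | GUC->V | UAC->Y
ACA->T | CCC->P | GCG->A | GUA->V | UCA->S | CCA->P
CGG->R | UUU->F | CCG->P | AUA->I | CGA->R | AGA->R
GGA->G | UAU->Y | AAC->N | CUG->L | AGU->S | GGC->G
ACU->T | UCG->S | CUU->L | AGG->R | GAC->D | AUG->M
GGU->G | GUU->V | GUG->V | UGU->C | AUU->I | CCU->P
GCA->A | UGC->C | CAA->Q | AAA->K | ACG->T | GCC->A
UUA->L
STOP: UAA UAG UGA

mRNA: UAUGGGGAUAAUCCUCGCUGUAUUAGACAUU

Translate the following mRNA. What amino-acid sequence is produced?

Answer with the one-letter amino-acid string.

start AUG at pos 1
pos 1: AUG -> M; peptide=M
pos 4: GGG -> G; peptide=MG
pos 7: AUA -> I; peptide=MGI
pos 10: AUC -> I; peptide=MGII
pos 13: CUC -> L; peptide=MGIIL
pos 16: GCU -> A; peptide=MGIILA
pos 19: GUA -> V; peptide=MGIILAV
pos 22: UUA -> L; peptide=MGIILAVL
pos 25: GAC -> D; peptide=MGIILAVLD
pos 28: AUU -> I; peptide=MGIILAVLDI
pos 31: only 0 nt remain (<3), stop (end of mRNA)

Answer: MGIILAVLDI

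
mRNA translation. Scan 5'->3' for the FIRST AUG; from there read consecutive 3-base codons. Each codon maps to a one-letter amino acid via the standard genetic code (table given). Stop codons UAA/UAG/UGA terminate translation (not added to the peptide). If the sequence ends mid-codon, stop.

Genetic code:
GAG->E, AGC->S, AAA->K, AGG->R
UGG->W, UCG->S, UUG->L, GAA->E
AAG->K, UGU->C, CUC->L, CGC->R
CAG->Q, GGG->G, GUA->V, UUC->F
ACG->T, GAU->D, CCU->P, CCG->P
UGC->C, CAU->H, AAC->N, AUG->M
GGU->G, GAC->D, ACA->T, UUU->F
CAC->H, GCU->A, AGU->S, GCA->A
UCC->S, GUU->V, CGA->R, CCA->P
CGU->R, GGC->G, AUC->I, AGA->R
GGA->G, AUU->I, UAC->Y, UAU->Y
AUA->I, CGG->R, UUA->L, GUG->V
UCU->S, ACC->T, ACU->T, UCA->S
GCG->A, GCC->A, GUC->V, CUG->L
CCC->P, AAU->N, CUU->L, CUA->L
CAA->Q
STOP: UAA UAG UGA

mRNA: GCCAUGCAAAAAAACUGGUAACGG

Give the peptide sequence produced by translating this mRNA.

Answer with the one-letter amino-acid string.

start AUG at pos 3
pos 3: AUG -> M; peptide=M
pos 6: CAA -> Q; peptide=MQ
pos 9: AAA -> K; peptide=MQK
pos 12: AAC -> N; peptide=MQKN
pos 15: UGG -> W; peptide=MQKNW
pos 18: UAA -> STOP

Answer: MQKNW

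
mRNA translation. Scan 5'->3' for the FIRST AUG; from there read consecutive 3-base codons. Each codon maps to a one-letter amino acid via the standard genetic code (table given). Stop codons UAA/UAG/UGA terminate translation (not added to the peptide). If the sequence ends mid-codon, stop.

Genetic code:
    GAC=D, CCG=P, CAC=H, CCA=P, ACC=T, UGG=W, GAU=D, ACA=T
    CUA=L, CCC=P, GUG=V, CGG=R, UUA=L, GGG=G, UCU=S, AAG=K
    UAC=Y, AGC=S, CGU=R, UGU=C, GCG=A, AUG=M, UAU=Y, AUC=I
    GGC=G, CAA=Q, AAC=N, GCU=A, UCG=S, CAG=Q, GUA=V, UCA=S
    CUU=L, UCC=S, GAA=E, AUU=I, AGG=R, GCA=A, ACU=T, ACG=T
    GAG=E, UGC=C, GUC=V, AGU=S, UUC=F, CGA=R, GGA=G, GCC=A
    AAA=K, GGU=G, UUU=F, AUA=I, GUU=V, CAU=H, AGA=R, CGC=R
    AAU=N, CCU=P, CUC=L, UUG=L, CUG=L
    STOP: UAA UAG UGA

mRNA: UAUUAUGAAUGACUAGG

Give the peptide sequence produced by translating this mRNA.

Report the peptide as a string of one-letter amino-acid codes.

Answer: MND

Derivation:
start AUG at pos 4
pos 4: AUG -> M; peptide=M
pos 7: AAU -> N; peptide=MN
pos 10: GAC -> D; peptide=MND
pos 13: UAG -> STOP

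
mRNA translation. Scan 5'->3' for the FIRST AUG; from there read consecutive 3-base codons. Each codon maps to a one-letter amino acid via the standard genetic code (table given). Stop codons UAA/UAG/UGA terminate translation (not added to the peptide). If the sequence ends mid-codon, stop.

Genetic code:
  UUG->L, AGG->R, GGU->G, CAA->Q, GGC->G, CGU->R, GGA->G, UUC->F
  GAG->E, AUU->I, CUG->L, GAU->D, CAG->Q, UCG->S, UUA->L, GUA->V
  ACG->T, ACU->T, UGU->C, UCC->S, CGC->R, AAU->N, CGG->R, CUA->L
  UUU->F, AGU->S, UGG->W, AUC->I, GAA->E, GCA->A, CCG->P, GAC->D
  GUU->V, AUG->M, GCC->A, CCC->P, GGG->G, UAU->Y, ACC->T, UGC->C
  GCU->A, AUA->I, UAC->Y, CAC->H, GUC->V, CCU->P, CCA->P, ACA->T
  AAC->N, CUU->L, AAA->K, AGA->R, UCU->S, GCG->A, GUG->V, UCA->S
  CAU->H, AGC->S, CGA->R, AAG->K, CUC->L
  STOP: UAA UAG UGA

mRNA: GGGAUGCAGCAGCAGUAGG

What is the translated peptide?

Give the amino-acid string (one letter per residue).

Answer: MQQQ

Derivation:
start AUG at pos 3
pos 3: AUG -> M; peptide=M
pos 6: CAG -> Q; peptide=MQ
pos 9: CAG -> Q; peptide=MQQ
pos 12: CAG -> Q; peptide=MQQQ
pos 15: UAG -> STOP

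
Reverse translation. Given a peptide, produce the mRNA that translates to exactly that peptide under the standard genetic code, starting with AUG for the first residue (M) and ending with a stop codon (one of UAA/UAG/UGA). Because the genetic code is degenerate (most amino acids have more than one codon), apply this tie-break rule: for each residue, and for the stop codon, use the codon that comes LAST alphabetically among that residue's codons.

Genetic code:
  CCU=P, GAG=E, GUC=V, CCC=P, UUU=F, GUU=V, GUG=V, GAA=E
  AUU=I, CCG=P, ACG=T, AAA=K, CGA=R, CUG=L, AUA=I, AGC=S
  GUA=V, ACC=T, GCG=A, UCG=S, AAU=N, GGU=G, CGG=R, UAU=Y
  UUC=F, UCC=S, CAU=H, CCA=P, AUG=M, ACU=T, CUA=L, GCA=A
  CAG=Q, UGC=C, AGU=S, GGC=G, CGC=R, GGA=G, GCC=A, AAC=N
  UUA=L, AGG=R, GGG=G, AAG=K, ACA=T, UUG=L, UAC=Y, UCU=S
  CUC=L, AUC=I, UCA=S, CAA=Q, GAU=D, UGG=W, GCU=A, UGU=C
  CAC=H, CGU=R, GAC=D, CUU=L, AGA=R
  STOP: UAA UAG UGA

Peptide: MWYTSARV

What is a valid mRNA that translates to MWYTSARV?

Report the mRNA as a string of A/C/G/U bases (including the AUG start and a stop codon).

residue 1: M -> AUG (start codon)
residue 2: W -> UGG (only codon)
residue 3: Y codons sorted = UAC,UAU -> pick last = UAU
residue 4: T codons sorted = ACA,ACC,ACG,ACU -> pick last = ACU
residue 5: S codons sorted = AGC,AGU,UCA,UCC,UCG,UCU -> pick last = UCU
residue 6: A codons sorted = GCA,GCC,GCG,GCU -> pick last = GCU
residue 7: R codons sorted = AGA,AGG,CGA,CGC,CGG,CGU -> pick last = CGU
residue 8: V codons sorted = GUA,GUC,GUG,GUU -> pick last = GUU
terminator: stop codons sorted = UAA,UAG,UGA -> pick last = UGA

Answer: mRNA: AUGUGGUAUACUUCUGCUCGUGUUUGA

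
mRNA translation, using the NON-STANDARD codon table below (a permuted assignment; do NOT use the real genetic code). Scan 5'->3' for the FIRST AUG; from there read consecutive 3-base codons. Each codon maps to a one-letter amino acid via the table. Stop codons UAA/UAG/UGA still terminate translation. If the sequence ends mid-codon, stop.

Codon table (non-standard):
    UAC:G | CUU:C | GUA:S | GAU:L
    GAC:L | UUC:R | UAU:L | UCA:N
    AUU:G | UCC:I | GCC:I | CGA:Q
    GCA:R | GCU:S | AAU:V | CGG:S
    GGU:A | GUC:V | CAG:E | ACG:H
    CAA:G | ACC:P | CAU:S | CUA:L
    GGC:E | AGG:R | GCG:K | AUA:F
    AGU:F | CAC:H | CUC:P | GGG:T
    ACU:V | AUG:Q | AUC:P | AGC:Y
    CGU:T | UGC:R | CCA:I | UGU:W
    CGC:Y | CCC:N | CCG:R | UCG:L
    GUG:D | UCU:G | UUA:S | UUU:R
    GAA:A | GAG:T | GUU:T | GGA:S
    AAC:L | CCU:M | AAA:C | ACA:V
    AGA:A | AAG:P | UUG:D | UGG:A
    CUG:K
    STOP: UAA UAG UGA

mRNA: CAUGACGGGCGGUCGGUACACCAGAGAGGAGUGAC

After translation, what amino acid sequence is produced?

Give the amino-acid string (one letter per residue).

Answer: QHEASGPATT

Derivation:
start AUG at pos 1
pos 1: AUG -> Q; peptide=Q
pos 4: ACG -> H; peptide=QH
pos 7: GGC -> E; peptide=QHE
pos 10: GGU -> A; peptide=QHEA
pos 13: CGG -> S; peptide=QHEAS
pos 16: UAC -> G; peptide=QHEASG
pos 19: ACC -> P; peptide=QHEASGP
pos 22: AGA -> A; peptide=QHEASGPA
pos 25: GAG -> T; peptide=QHEASGPAT
pos 28: GAG -> T; peptide=QHEASGPATT
pos 31: UGA -> STOP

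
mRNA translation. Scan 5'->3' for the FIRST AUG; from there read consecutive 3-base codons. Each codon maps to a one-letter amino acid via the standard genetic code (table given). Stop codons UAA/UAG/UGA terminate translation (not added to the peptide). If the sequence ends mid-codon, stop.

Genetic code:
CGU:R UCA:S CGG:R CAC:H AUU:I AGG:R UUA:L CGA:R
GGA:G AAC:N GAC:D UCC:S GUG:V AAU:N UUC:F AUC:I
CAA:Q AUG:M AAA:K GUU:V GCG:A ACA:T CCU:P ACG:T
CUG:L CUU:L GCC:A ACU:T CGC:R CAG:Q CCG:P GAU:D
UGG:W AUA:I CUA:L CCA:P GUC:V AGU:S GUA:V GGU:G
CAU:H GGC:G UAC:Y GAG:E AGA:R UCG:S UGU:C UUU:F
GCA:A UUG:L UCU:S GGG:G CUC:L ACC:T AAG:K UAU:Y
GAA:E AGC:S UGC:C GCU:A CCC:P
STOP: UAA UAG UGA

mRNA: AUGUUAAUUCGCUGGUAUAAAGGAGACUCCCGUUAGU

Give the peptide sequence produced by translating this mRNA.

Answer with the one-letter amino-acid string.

start AUG at pos 0
pos 0: AUG -> M; peptide=M
pos 3: UUA -> L; peptide=ML
pos 6: AUU -> I; peptide=MLI
pos 9: CGC -> R; peptide=MLIR
pos 12: UGG -> W; peptide=MLIRW
pos 15: UAU -> Y; peptide=MLIRWY
pos 18: AAA -> K; peptide=MLIRWYK
pos 21: GGA -> G; peptide=MLIRWYKG
pos 24: GAC -> D; peptide=MLIRWYKGD
pos 27: UCC -> S; peptide=MLIRWYKGDS
pos 30: CGU -> R; peptide=MLIRWYKGDSR
pos 33: UAG -> STOP

Answer: MLIRWYKGDSR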